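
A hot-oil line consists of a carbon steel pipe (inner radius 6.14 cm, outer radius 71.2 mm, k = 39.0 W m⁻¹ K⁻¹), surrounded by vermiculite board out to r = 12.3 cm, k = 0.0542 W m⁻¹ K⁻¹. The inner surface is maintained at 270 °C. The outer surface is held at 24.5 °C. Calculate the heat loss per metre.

Resistance network (inner→outer):
  R'_carbon steel = ln(0.0712/0.0614)/(2πk) = 0.1481/(2π·39.0) = 6.043×10^-4 m·K/W
  R'_vermiculite board = ln(0.123/0.0712)/(2πk) = 0.5467/(2π·0.0542) = 1.605 m·K/W
ΣR = 6.043×10^-4 + 1.605 = 1.606 m·K/W
Q' = ΔT/ΣR = (270 °C − 24.5 °C)/1.606 = 153 W/m

Q' = 153 W/m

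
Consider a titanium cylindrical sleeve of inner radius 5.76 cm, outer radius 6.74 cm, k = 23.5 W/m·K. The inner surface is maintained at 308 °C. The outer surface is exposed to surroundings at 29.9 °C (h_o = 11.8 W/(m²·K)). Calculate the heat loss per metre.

Q' = 1380 W/m

Treat each layer as a resistance in series:
  R'_titanium = ln(0.0674/0.0576)/(2πk) = 0.1571/(2π·23.5) = 0.001064 m·K/W
  R'_conv,out = 1/(2πr h) = 1/(2π·0.0674·11.8) = 0.2001 m·K/W
ΣR = 0.001064 + 0.2001 = 0.2012 m·K/W
Q' = ΔT/ΣR = (308 °C − 29.9 °C)/0.2012 = 1380 W/m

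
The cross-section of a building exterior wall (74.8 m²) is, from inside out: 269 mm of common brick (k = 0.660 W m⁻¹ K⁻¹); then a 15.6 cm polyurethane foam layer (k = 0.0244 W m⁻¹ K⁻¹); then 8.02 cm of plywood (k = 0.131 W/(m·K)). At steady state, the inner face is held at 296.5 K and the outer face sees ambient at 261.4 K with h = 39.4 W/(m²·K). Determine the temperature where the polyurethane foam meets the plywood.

Series thermal resistances, inner to outer:
  R_common brick = L/(kA) = 0.269/(0.660·74.8) = 0.005449 K/W
  R_polyurethane foam = L/(kA) = 0.156/(0.0244·74.8) = 0.08547 K/W
  R_plywood = L/(kA) = 0.0802/(0.131·74.8) = 0.008185 K/W
  R_conv,out = 1/(hA) = 1/(39.4·74.8) = 3.393×10^-4 K/W
ΣR = 0.005449 + 0.08547 + 0.008185 + 3.393×10^-4 = 0.09944 K/W
Q = ΔT/ΣR = (296.5 K − 261.4 K)/0.09944 = 353.0 W
From the inner boundary to the polyurethane foam/plywood interface, ΣR_partial = 0.09092 K/W.
T_interface = T_in − Q·ΣR_partial = 296.5 K − (353.0)(0.09092) = 264.41 K

T = 264.41 K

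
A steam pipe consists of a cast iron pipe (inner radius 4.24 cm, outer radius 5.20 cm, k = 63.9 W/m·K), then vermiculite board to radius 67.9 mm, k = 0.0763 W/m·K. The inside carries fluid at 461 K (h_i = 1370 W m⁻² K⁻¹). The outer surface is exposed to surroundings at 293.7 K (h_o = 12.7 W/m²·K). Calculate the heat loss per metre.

Q' = 225 W/m

Treat each layer as a resistance in series:
  R'_conv,in = 1/(2πr h) = 1/(2π·0.0424·1370) = 0.002740 m·K/W
  R'_cast iron = ln(0.0520/0.0424)/(2πk) = 0.2041/(2π·63.9) = 5.083×10^-4 m·K/W
  R'_vermiculite board = ln(0.0679/0.0520)/(2πk) = 0.2668/(2π·0.0763) = 0.5565 m·K/W
  R'_conv,out = 1/(2πr h) = 1/(2π·0.0679·12.7) = 0.1846 m·K/W
ΣR = 0.002740 + 5.083×10^-4 + 0.5565 + 0.1846 = 0.7443 m·K/W
Q' = ΔT/ΣR = (461 K − 293.7 K)/0.7443 = 225 W/m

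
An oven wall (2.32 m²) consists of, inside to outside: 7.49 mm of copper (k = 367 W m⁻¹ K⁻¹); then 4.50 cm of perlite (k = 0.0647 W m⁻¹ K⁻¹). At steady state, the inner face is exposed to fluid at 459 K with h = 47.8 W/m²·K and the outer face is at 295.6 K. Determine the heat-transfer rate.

Q = 529 W

Series thermal resistances, inner to outer:
  R_conv,in = 1/(hA) = 1/(47.8·2.32) = 0.009017 K/W
  R_copper = L/(kA) = 0.00749/(367·2.32) = 8.797×10^-6 K/W
  R_perlite = L/(kA) = 0.0450/(0.0647·2.32) = 0.2998 K/W
ΣR = 0.009017 + 8.797×10^-6 + 0.2998 = 0.3088 K/W
Q = ΔT/ΣR = (459 K − 295.6 K)/0.3088 = 529 W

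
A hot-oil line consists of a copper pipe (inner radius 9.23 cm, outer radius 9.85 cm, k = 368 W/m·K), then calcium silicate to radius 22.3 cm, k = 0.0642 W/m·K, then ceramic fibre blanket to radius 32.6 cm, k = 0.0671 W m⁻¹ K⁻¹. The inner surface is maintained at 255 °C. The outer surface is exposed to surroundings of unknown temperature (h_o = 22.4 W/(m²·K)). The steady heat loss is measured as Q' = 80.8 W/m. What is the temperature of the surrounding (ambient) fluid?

T_out = 16.8 °C

Sum the resistances:
  R'_copper = ln(0.0985/0.0923)/(2πk) = 0.06501/(2π·368) = 2.812×10^-5 m·K/W
  R'_calcium silicate = ln(0.223/0.0985)/(2πk) = 0.8171/(2π·0.0642) = 2.026 m·K/W
  R'_ceramic fibre blanket = ln(0.326/0.223)/(2πk) = 0.3797/(2π·0.0671) = 0.9007 m·K/W
  R'_conv,out = 1/(2πr h) = 1/(2π·0.326·22.4) = 0.02179 m·K/W
ΣR = 2.948 m·K/W
ΔT = Q'·ΣR = 80.8 × 2.948 = 238.2 K
Heat flows outward, so T_out = T_in − ΔT = 255 − 238.2 = 16.8 °C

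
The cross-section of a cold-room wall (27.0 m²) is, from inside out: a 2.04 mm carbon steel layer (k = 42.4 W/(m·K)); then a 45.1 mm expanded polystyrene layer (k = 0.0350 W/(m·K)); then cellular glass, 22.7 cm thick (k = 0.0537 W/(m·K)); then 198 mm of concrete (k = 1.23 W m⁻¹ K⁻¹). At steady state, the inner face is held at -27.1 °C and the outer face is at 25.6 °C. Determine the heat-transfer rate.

Series thermal resistances, inner to outer:
  R_carbon steel = L/(kA) = 0.00204/(42.4·27.0) = 1.782×10^-6 K/W
  R_expanded polystyrene = L/(kA) = 0.0451/(0.0350·27.0) = 0.04772 K/W
  R_cellular glass = L/(kA) = 0.227/(0.0537·27.0) = 0.1566 K/W
  R_concrete = L/(kA) = 0.198/(1.23·27.0) = 0.005962 K/W
ΣR = 1.782×10^-6 + 0.04772 + 0.1566 + 0.005962 = 0.2103 K/W
Q = ΔT/ΣR = (-27.1 °C − 25.6 °C)/0.2103 = -251 W
(Negative Q ⇒ heat flows inward; heat gain = 251 W.)

Q = 251 W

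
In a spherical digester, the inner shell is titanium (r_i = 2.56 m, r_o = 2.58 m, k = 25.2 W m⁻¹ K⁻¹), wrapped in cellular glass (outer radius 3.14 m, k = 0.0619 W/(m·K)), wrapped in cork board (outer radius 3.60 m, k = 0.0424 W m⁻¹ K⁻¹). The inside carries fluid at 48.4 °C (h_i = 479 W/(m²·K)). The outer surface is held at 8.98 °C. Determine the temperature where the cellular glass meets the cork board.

T = 27.2 °C

Series thermal resistances, inner to outer:
  R_conv,in = 1/(4πr²h) = 1/(4π·2.56²·479) = 2.535×10^-5 K/W
  R_titanium = (1/2.56 − 1/2.58)/(4πk) = 0.003028/(4π·25.2) = 9.562×10^-6 K/W
  R_cellular glass = (1/2.58 − 1/3.14)/(4πk) = 0.06913/(4π·0.0619) = 0.08887 K/W
  R_cork board = (1/3.14 − 1/3.60)/(4πk) = 0.04069/(4π·0.0424) = 0.07637 K/W
ΣR = 2.535×10^-5 + 9.562×10^-6 + 0.08887 + 0.07637 = 0.1653 K/W
Q = ΔT/ΣR = (48.4 °C − 8.98 °C)/0.1653 = 238.5 W
From the inner boundary to the cellular glass/cork board interface, ΣR_partial = 0.08890 K/W.
T_interface = T_in − Q·ΣR_partial = 48.4 °C − (238.5)(0.08890) = 27.2 °C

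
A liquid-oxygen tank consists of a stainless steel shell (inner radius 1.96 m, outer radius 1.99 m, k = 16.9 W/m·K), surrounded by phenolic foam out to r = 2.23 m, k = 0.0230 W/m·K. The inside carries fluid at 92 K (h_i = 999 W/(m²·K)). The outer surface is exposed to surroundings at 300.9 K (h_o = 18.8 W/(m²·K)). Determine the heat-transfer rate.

Series thermal resistances, inner to outer:
  R_conv,in = 1/(4πr²h) = 1/(4π·1.96²·999) = 2.074×10^-5 K/W
  R_stainless steel = (1/1.96 − 1/1.99)/(4πk) = 0.007692/(4π·16.9) = 3.622×10^-5 K/W
  R_phenolic foam = (1/1.99 − 1/2.23)/(4πk) = 0.05408/(4π·0.0230) = 0.1871 K/W
  R_conv,out = 1/(4πr²h) = 1/(4π·2.23²·18.8) = 8.512×10^-4 K/W
ΣR = 2.074×10^-5 + 3.622×10^-5 + 0.1871 + 8.512×10^-4 = 0.1880 K/W
Q = ΔT/ΣR = (92 K − 300.9 K)/0.1880 = -1110 W
(Negative Q ⇒ heat flows inward; heat gain = 1110 W.)

Q = 1110 W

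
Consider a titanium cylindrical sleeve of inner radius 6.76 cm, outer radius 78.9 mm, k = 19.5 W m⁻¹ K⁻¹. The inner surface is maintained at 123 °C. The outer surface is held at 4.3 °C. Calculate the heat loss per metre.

Q' = 94100 W/m

Q' = 2πk·ΔT/ln(r₂/r₁) = 2π × 19.5 × 118.7 / ln(0.0789/0.0676) = 94100 W/m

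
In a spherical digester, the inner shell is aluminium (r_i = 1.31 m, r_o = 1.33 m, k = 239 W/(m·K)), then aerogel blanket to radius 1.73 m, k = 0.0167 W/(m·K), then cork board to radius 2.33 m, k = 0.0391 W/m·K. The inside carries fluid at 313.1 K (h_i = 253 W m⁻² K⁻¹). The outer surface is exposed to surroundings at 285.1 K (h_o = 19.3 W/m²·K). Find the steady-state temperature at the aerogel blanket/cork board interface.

Resistance network (inner→outer):
  R_conv,in = 1/(4πr²h) = 1/(4π·1.31²·253) = 1.833×10^-4 K/W
  R_aluminium = (1/1.31 − 1/1.33)/(4πk) = 0.01148/(4π·239) = 3.822×10^-6 K/W
  R_aerogel blanket = (1/1.33 − 1/1.73)/(4πk) = 0.1738/(4π·0.0167) = 0.8284 K/W
  R_cork board = (1/1.73 − 1/2.33)/(4πk) = 0.1489/(4π·0.0391) = 0.3029 K/W
  R_conv,out = 1/(4πr²h) = 1/(4π·2.33²·19.3) = 7.595×10^-4 K/W
ΣR = 1.833×10^-4 + 3.822×10^-6 + 0.8284 + 0.3029 + 7.595×10^-4 = 1.132 K/W
Q = ΔT/ΣR = (313.1 K − 285.1 K)/1.132 = 24.73 W
From the inner boundary to the aerogel blanket/cork board interface, ΣR_partial = 0.8286 K/W.
T_interface = T_in − Q·ΣR_partial = 313.1 K − (24.73)(0.8286) = 292.6 K

T = 292.6 K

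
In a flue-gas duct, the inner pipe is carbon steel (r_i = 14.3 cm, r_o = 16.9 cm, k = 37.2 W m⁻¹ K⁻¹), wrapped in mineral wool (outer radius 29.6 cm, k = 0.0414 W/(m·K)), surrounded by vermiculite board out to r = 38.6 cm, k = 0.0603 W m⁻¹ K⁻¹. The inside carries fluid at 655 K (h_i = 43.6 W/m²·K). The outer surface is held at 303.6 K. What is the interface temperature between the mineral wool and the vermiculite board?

Treat each layer as a resistance in series:
  R'_conv,in = 1/(2πr h) = 1/(2π·0.143·43.6) = 0.02553 m·K/W
  R'_carbon steel = ln(0.169/0.143)/(2πk) = 0.1671/(2π·37.2) = 7.147×10^-4 m·K/W
  R'_mineral wool = ln(0.296/0.169)/(2πk) = 0.5605/(2π·0.0414) = 2.155 m·K/W
  R'_vermiculite board = ln(0.386/0.296)/(2πk) = 0.2655/(2π·0.0603) = 0.7007 m·K/W
ΣR = 0.02553 + 7.147×10^-4 + 2.155 + 0.7007 = 2.882 m·K/W
Q' = ΔT/ΣR = (655 K − 303.6 K)/2.882 = 121.9 W/m
From the inner boundary to the mineral wool/vermiculite board interface, ΣR_partial = 2.181 m·K/W.
T_interface = T_in − Q'·ΣR_partial = 655 K − (121.9)(2.181) = 389 K

T = 389 K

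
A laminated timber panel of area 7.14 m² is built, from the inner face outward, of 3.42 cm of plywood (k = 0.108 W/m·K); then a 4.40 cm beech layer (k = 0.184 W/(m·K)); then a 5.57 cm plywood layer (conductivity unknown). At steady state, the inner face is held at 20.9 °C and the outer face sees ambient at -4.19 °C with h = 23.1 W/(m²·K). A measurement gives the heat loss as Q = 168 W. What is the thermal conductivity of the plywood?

ΣR = ΔT/Q = |20.9 − -4.19|/168 = 0.1493 K/W
Known resistances:
  R_plywood = L/(kA) = 0.0342/(0.108·7.14) = 0.04435 K/W
  R_beech = L/(kA) = 0.0440/(0.184·7.14) = 0.03349 K/W
  R_conv,out = 1/(hA) = 1/(23.1·7.14) = 0.006063 K/W
R_plywood = ΣR − ΣR_known = 0.1493 − 0.08390 = 0.06540 K/W
L/(kA) = 0.06540 ⇒ k = 0.0557/(0.06540·7.14) = 0.119 W/m·K

k = 0.119 W/m·K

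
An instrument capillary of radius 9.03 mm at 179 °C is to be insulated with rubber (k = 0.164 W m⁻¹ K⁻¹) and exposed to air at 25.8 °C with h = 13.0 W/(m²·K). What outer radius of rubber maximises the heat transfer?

For a cylinder, r_cr = k_ins/h = 0.164/13.0 = 0.0126 m = 1.26 cm

r_cr = 1.26 cm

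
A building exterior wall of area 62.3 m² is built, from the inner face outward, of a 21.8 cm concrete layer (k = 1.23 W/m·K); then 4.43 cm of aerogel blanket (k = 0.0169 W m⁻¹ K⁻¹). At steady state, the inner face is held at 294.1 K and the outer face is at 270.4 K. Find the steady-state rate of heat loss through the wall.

Q = 528 W

Series thermal resistances, inner to outer:
  R_concrete = L/(kA) = 0.218/(1.23·62.3) = 0.002845 K/W
  R_aerogel blanket = L/(kA) = 0.0443/(0.0169·62.3) = 0.04208 K/W
ΣR = 0.002845 + 0.04208 = 0.04492 K/W
Q = ΔT/ΣR = (294.1 K − 270.4 K)/0.04492 = 528 W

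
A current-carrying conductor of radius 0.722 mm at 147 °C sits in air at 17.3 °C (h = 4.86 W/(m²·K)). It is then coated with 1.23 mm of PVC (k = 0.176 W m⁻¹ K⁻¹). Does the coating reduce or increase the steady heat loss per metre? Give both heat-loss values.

Critical radius for a cylinder: r_cr = k/h = 0.0362 m = 3.62 cm.
Outer radius after coating: r₂ = 7.22×10^-4 + 0.00123 = 0.001952 m.
Since r₁ < r_cr and r₂ ≤ r_cr, the coating moves toward the maximum at r_cr — heat loss rises.
Bare: R = 1/(2πr₁h) = 45.36 m·K/W; Q = 129.7/45.36 = 2.86 W/m.
Coated: R = R_cond + R_conv = 17.68 m·K/W; Q = 129.7/17.68 = 7.34 W/m.

increases: 2.86 → 7.34 W/m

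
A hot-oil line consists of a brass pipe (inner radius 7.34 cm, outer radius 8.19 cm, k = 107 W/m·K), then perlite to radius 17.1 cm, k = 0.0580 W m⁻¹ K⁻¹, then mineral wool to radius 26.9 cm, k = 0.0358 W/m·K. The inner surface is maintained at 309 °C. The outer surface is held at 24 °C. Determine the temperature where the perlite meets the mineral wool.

Series thermal resistances, inner to outer:
  R'_brass = ln(0.0819/0.0734)/(2πk) = 0.1096/(2π·107) = 1.630×10^-4 m·K/W
  R'_perlite = ln(0.171/0.0819)/(2πk) = 0.7362/(2π·0.0580) = 2.020 m·K/W
  R'_mineral wool = ln(0.269/0.171)/(2πk) = 0.4530/(2π·0.0358) = 2.014 m·K/W
ΣR = 1.630×10^-4 + 2.020 + 2.014 = 4.034 m·K/W
Q' = ΔT/ΣR = (309 °C − 24 °C)/4.034 = 70.65 W/m
From the inner boundary to the perlite/mineral wool interface, ΣR_partial = 2.020 m·K/W.
T_interface = T_in − Q'·ΣR_partial = 309 °C − (70.65)(2.020) = 166 °C

T = 166 °C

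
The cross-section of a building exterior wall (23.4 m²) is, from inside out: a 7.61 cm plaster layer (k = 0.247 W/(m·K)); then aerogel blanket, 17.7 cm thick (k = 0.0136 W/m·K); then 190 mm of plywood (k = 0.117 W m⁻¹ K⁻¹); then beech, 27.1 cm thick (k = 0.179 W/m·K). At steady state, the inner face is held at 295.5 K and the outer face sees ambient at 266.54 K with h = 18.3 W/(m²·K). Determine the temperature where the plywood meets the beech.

T = 269.29 K

Series thermal resistances, inner to outer:
  R_plaster = L/(kA) = 0.0761/(0.247·23.4) = 0.01317 K/W
  R_aerogel blanket = L/(kA) = 0.177/(0.0136·23.4) = 0.5562 K/W
  R_plywood = L/(kA) = 0.190/(0.117·23.4) = 0.06940 K/W
  R_beech = L/(kA) = 0.271/(0.179·23.4) = 0.06470 K/W
  R_conv,out = 1/(hA) = 1/(18.3·23.4) = 0.002335 K/W
ΣR = 0.01317 + 0.5562 + 0.06940 + 0.06470 + 0.002335 = 0.7058 K/W
Q = ΔT/ΣR = (295.5 K − 266.54 K)/0.7058 = 41.03 W
From the inner boundary to the plywood/beech interface, ΣR_partial = 0.6388 K/W.
T_interface = T_in − Q·ΣR_partial = 295.5 K − (41.03)(0.6388) = 269.29 K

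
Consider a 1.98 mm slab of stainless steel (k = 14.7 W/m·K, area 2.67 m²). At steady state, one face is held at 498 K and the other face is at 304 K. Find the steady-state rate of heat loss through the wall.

Q = kA·ΔT/L = 14.7 × 2.67 × |498 K − 304 K| / 0.00198 = 3.85×10^6 W

Q = 3850 kW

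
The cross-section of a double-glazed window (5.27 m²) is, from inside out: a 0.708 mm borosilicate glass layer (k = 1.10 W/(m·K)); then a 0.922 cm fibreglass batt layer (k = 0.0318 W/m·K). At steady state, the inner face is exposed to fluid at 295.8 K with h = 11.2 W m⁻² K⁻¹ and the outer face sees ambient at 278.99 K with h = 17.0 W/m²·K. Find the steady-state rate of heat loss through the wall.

Q = 202 W

Resistance network (inner→outer):
  R_conv,in = 1/(hA) = 1/(11.2·5.27) = 0.01694 K/W
  R_borosilicate glass = L/(kA) = 7.08×10^-4/(1.10·5.27) = 1.221×10^-4 K/W
  R_fibreglass batt = L/(kA) = 0.00922/(0.0318·5.27) = 0.05502 K/W
  R_conv,out = 1/(hA) = 1/(17.0·5.27) = 0.01116 K/W
ΣR = 0.01694 + 1.221×10^-4 + 0.05502 + 0.01116 = 0.08324 K/W
Q = ΔT/ΣR = (295.8 K − 278.99 K)/0.08324 = 202 W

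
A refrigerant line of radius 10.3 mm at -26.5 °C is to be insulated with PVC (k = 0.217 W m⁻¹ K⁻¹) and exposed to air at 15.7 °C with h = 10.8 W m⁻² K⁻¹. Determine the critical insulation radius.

For a cylinder, r_cr = k_ins/h = 0.217/10.8 = 0.0201 m = 2.01 cm

r_cr = 2.01 cm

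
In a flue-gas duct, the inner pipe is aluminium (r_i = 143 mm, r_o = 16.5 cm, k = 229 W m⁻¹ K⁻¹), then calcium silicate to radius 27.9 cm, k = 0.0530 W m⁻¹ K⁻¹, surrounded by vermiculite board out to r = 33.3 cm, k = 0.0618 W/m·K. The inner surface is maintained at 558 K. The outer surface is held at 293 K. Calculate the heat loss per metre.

Treat each layer as a resistance in series:
  R'_aluminium = ln(0.165/0.143)/(2πk) = 0.1431/(2π·229) = 9.946×10^-5 m·K/W
  R'_calcium silicate = ln(0.279/0.165)/(2πk) = 0.5253/(2π·0.0530) = 1.577 m·K/W
  R'_vermiculite board = ln(0.333/0.279)/(2πk) = 0.1769/(2π·0.0618) = 0.4557 m·K/W
ΣR = 9.946×10^-5 + 1.577 + 0.4557 = 2.033 m·K/W
Q' = ΔT/ΣR = (558 K − 293 K)/2.033 = 130 W/m

Q' = 130 W/m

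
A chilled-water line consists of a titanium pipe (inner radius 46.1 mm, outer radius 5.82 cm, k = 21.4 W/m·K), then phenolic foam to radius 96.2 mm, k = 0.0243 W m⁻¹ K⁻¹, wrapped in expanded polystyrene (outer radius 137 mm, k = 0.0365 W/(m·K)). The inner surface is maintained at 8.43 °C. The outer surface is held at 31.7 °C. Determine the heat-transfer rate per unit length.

Resistance network (inner→outer):
  R'_titanium = ln(0.0582/0.0461)/(2πk) = 0.2331/(2π·21.4) = 0.001733 m·K/W
  R'_phenolic foam = ln(0.0962/0.0582)/(2πk) = 0.5025/(2π·0.0243) = 3.291 m·K/W
  R'_expanded polystyrene = ln(0.137/0.0962)/(2πk) = 0.3536/(2π·0.0365) = 1.542 m·K/W
ΣR = 0.001733 + 3.291 + 1.542 = 4.835 m·K/W
Q' = ΔT/ΣR = (8.43 °C − 31.7 °C)/4.835 = -4.81 W/m
(Negative Q' ⇒ heat flows inward; heat gain = 4.81 W/m.)

Q' = 4.81 W/m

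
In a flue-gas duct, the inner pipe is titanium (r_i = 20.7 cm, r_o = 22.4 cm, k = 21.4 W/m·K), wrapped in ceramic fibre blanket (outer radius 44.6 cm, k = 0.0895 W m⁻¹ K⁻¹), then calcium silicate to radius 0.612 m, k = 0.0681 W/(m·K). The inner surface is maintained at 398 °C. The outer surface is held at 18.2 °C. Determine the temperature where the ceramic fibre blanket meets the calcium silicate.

Treat each layer as a resistance in series:
  R'_titanium = ln(0.224/0.207)/(2πk) = 0.07893/(2π·21.4) = 5.870×10^-4 m·K/W
  R'_ceramic fibre blanket = ln(0.446/0.224)/(2πk) = 0.6887/(2π·0.0895) = 1.225 m·K/W
  R'_calcium silicate = ln(0.612/0.446)/(2πk) = 0.3164/(2π·0.0681) = 0.7395 m·K/W
ΣR = 5.870×10^-4 + 1.225 + 0.7395 = 1.965 m·K/W
Q' = ΔT/ΣR = (398 °C − 18.2 °C)/1.965 = 193.3 W/m
From the inner boundary to the ceramic fibre blanket/calcium silicate interface, ΣR_partial = 1.226 m·K/W.
T_interface = T_in − Q'·ΣR_partial = 398 °C − (193.3)(1.226) = 161 °C

T = 161 °C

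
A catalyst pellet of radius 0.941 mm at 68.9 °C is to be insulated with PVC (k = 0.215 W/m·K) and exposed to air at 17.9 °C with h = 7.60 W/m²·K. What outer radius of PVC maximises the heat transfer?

r_cr = 5.66 cm

For a sphere, r_cr = 2k_ins/h = 2·0.215/7.60 = 0.0566 m = 5.66 cm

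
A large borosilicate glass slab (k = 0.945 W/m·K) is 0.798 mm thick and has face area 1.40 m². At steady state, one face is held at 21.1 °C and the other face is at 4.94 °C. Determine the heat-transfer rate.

Q = kA·ΔT/L = 0.945 × 1.40 × |21.1 °C − 4.94 °C| / 7.98×10^-4 = 26800 W

Q = 26800 W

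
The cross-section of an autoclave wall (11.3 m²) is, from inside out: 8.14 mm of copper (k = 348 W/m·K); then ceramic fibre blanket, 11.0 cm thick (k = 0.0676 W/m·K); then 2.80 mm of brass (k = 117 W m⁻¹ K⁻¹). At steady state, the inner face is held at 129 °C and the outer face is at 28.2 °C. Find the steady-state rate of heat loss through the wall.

Resistance network (inner→outer):
  R_copper = L/(kA) = 0.00814/(348·11.3) = 2.070×10^-6 K/W
  R_ceramic fibre blanket = L/(kA) = 0.110/(0.0676·11.3) = 0.1440 K/W
  R_brass = L/(kA) = 0.00280/(117·11.3) = 2.118×10^-6 K/W
ΣR = 2.070×10^-6 + 0.1440 + 2.118×10^-6 = 0.1440 K/W
Q = ΔT/ΣR = (129 °C − 28.2 °C)/0.1440 = 700 W

Q = 700 W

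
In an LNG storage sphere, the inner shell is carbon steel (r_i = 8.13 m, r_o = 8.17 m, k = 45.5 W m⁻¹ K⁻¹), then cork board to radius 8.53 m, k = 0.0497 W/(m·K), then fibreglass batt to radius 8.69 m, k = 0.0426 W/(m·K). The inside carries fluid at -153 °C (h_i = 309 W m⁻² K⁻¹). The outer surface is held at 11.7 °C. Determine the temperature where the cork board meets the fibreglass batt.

Series thermal resistances, inner to outer:
  R_conv,in = 1/(4πr²h) = 1/(4π·8.13²·309) = 3.896×10^-6 K/W
  R_carbon steel = (1/8.13 − 1/8.17)/(4πk) = 6.022×10^-4/(4π·45.5) = 1.053×10^-6 K/W
  R_cork board = (1/8.17 − 1/8.53)/(4πk) = 0.005166/(4π·0.0497) = 0.008271 K/W
  R_fibreglass batt = (1/8.53 − 1/8.69)/(4πk) = 0.002158/(4π·0.0426) = 0.004032 K/W
ΣR = 3.896×10^-6 + 1.053×10^-6 + 0.008271 + 0.004032 = 0.01231 K/W
Q = ΔT/ΣR = (-153 °C − 11.7 °C)/0.01231 = -13380 W
From the inner boundary to the cork board/fibreglass batt interface, ΣR_partial = 0.008276 K/W.
T_interface = T_in − Q·ΣR_partial = -153 °C − (-13380)(0.008276) = -42.3 °C

T = -42.3 °C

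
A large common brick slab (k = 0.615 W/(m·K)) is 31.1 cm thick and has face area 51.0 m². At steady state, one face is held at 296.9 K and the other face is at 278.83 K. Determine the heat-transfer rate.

Q = kA·ΔT/L = 0.615 × 51.0 × |296.9 K − 278.83 K| / 0.311 = 1820 W

Q = 1820 W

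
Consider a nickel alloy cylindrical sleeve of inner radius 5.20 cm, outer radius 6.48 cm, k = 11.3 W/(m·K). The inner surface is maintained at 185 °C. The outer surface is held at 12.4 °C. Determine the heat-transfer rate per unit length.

Q' = 2πk·ΔT/ln(r₂/r₁) = 2π × 11.3 × 172.6 / ln(0.0648/0.0520) = 55700 W/m

Q' = 55.7 kW/m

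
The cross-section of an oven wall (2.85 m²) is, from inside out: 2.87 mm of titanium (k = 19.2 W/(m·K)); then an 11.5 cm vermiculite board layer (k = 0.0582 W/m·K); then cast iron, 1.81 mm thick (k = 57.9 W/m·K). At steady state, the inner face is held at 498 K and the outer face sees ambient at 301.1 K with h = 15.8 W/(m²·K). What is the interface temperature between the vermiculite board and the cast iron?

T = 307.2 K

Treat each layer as a resistance in series:
  R_titanium = L/(kA) = 0.00287/(19.2·2.85) = 5.245×10^-5 K/W
  R_vermiculite board = L/(kA) = 0.115/(0.0582·2.85) = 0.6933 K/W
  R_cast iron = L/(kA) = 0.00181/(57.9·2.85) = 1.097×10^-5 K/W
  R_conv,out = 1/(hA) = 1/(15.8·2.85) = 0.02221 K/W
ΣR = 5.245×10^-5 + 0.6933 + 1.097×10^-5 + 0.02221 = 0.7156 K/W
Q = ΔT/ΣR = (498 K − 301.1 K)/0.7156 = 275.2 W
From the inner boundary to the vermiculite board/cast iron interface, ΣR_partial = 0.6934 K/W.
T_interface = T_in − Q·ΣR_partial = 498 K − (275.2)(0.6934) = 307.2 K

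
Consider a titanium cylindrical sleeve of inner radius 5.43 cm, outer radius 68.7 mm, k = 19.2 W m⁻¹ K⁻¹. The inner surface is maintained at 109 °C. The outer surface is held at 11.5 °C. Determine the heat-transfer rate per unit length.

Q' = 50000 W/m

Q' = 2πk·ΔT/ln(r₂/r₁) = 2π × 19.2 × 97.5 / ln(0.0687/0.0543) = 50000 W/m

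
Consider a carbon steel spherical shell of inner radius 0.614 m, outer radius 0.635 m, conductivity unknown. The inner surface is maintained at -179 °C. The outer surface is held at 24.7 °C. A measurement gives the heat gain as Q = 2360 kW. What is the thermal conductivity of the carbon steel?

ΣR = ΔT/Q = |-179 − 24.7|/2.36×10^6 = 8.631×10^-5 K/W
(1/r₁−1/r₂)/(4πk) = 8.631×10^-5 ⇒ k = 0.05386/(4π·8.631×10^-5) = 49.7 W/m·K

k = 49.7 W/m·K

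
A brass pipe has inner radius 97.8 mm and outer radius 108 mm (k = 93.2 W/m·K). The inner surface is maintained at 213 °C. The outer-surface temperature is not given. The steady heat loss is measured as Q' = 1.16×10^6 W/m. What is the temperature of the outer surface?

T_out = 16.5 °C

Sum the resistances:
  R'_brass = ln(0.108/0.0978)/(2πk) = 0.09921/(2π·93.2) = 1.694×10^-4 m·K/W
ΣR = 1.694×10^-4 m·K/W
ΔT = Q'·ΣR = 1.16×10^6 × 1.694×10^-4 = 196.5 K
Heat flows outward, so T_out = T_in − ΔT = 213 − 196.5 = 16.5 °C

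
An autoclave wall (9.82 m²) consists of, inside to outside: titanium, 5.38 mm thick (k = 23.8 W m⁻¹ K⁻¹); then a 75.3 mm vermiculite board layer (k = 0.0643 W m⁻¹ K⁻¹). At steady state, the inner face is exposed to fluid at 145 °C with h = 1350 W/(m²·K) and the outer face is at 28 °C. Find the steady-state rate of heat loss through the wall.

Q = 980 W

Treat each layer as a resistance in series:
  R_conv,in = 1/(hA) = 1/(1350·9.82) = 7.543×10^-5 K/W
  R_titanium = L/(kA) = 0.00538/(23.8·9.82) = 2.302×10^-5 K/W
  R_vermiculite board = L/(kA) = 0.0753/(0.0643·9.82) = 0.1193 K/W
ΣR = 7.543×10^-5 + 2.302×10^-5 + 0.1193 = 0.1194 K/W
Q = ΔT/ΣR = (145 °C − 28 °C)/0.1194 = 980 W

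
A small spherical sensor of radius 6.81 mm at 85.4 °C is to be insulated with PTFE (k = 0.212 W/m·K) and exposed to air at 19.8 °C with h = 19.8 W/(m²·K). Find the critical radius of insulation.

For a sphere, r_cr = 2k_ins/h = 2·0.212/19.8 = 0.0214 m = 2.14 cm

r_cr = 2.14 cm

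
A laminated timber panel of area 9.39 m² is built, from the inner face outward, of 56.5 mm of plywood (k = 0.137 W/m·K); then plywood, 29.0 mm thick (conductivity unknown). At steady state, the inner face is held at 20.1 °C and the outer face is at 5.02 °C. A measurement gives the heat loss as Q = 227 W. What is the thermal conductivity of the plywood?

k = 0.137 W/m·K

ΣR = ΔT/Q = |20.1 − 5.02|/227 = 0.06643 K/W
Known resistances:
  R_plywood = L/(kA) = 0.0565/(0.137·9.39) = 0.04392 K/W
R_plywood = ΣR − ΣR_known = 0.06643 − 0.04392 = 0.02251 K/W
L/(kA) = 0.02251 ⇒ k = 0.0290/(0.02251·9.39) = 0.137 W/m·K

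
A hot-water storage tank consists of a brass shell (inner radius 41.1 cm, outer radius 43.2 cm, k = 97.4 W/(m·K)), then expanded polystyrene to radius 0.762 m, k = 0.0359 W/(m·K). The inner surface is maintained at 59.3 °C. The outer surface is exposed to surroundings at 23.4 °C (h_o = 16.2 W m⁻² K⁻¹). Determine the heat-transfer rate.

Q = 16.1 W

Series thermal resistances, inner to outer:
  R_brass = (1/0.411 − 1/0.432)/(4πk) = 0.1183/(4π·97.4) = 9.663×10^-5 K/W
  R_expanded polystyrene = (1/0.432 − 1/0.762)/(4πk) = 1.002/(4π·0.0359) = 2.222 K/W
  R_conv,out = 1/(4πr²h) = 1/(4π·0.762²·16.2) = 0.008460 K/W
ΣR = 9.663×10^-5 + 2.222 + 0.008460 = 2.231 K/W
Q = ΔT/ΣR = (59.3 °C − 23.4 °C)/2.231 = 16.1 W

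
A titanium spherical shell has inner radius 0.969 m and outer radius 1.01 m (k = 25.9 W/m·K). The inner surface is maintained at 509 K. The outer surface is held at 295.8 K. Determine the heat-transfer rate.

Q = 1660 kW

Q = 4πk·ΔT/(1/r₁ − 1/r₂) = 4π × 25.9 × 213.2 / (1/0.969 − 1/1.01) = 1.66×10^6 W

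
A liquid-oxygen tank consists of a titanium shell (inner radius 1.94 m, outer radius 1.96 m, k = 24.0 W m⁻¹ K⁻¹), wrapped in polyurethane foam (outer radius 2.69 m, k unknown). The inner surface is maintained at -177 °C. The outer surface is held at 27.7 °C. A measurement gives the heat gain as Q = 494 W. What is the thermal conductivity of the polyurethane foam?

ΣR = ΔT/Q = |-177 − 27.7|/494 = 0.4144 K/W
Known resistances:
  R_titanium = (1/1.94 − 1/1.96)/(4πk) = 0.005260/(4π·24.0) = 1.744×10^-5 K/W
R_polyurethane foam = ΣR − ΣR_known = 0.4144 − 1.744×10^-5 = 0.4144 K/W
(1/r₁−1/r₂)/(4πk) = 0.4144 ⇒ k = 0.1385/(4π·0.4144) = 0.0266 W/m·K

k = 0.0266 W/m·K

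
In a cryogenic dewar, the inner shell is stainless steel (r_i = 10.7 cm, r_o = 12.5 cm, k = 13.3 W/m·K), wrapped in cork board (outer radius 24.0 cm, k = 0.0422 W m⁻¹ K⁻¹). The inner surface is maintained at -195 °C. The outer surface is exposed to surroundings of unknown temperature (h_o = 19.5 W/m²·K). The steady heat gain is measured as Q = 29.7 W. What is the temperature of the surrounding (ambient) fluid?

T_out = 22.0 °C

Sum the resistances:
  R_stainless steel = (1/0.107 − 1/0.125)/(4πk) = 1.346/(4π·13.3) = 0.008052 K/W
  R_cork board = (1/0.125 − 1/0.240)/(4πk) = 3.833/(4π·0.0422) = 7.229 K/W
  R_conv,out = 1/(4πr²h) = 1/(4π·0.240²·19.5) = 0.07085 K/W
ΣR = 7.308 K/W
ΔT = Q·ΣR = 29.7 × 7.308 = 217.0 K
Heat flows inward, so T_out = T_in + ΔT = -195 + 217.0 = 22.0 °C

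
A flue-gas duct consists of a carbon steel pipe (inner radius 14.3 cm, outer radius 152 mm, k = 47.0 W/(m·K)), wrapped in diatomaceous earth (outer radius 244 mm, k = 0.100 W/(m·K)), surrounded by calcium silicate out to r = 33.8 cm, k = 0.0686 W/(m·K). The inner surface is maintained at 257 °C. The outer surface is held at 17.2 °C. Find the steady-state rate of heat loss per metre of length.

Series thermal resistances, inner to outer:
  R'_carbon steel = ln(0.152/0.143)/(2πk) = 0.06104/(2π·47.0) = 2.067×10^-4 m·K/W
  R'_diatomaceous earth = ln(0.244/0.152)/(2πk) = 0.4733/(2π·0.100) = 0.7533 m·K/W
  R'_calcium silicate = ln(0.338/0.244)/(2πk) = 0.3259/(2π·0.0686) = 0.7561 m·K/W
ΣR = 2.067×10^-4 + 0.7533 + 0.7561 = 1.510 m·K/W
Q' = ΔT/ΣR = (257 °C − 17.2 °C)/1.510 = 159 W/m

Q' = 159 W/m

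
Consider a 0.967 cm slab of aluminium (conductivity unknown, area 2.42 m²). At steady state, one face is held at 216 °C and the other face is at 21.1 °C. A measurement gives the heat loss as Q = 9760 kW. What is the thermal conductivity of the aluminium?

ΣR = ΔT/Q = |216 − 21.1|/9.76×10^6 = 1.997×10^-5 K/W
L/(kA) = 1.997×10^-5 ⇒ k = 0.00967/(1.997×10^-5·2.42) = 200 W/m·K

k = 200 W/m·K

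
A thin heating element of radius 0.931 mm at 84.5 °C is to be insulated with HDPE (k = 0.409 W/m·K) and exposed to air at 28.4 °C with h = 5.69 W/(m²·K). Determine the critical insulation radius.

For a cylinder, r_cr = k_ins/h = 0.409/5.69 = 0.0719 m = 7.19 cm

r_cr = 7.19 cm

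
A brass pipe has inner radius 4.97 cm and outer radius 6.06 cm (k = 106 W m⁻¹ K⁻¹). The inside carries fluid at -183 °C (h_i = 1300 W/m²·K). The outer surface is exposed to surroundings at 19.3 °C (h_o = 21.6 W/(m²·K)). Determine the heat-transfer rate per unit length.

Treat each layer as a resistance in series:
  R'_conv,in = 1/(2πr h) = 1/(2π·0.0497·1300) = 0.002463 m·K/W
  R'_brass = ln(0.0606/0.0497)/(2πk) = 0.1983/(2π·106) = 2.977×10^-4 m·K/W
  R'_conv,out = 1/(2πr h) = 1/(2π·0.0606·21.6) = 0.1216 m·K/W
ΣR = 0.002463 + 2.977×10^-4 + 0.1216 = 0.1244 m·K/W
Q' = ΔT/ΣR = (-183 °C − 19.3 °C)/0.1244 = -1630 W/m
(Negative Q' ⇒ heat flows inward; heat gain = 1630 W/m.)

Q' = 1630 W/m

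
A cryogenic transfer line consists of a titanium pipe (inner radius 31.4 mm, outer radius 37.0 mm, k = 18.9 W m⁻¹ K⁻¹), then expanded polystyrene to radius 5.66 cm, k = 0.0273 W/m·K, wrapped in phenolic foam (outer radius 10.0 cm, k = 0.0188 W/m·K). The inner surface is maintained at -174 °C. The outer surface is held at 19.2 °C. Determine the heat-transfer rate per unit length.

Q' = 26.5 W/m

Treat each layer as a resistance in series:
  R'_titanium = ln(0.0370/0.0314)/(2πk) = 0.1641/(2π·18.9) = 0.001382 m·K/W
  R'_expanded polystyrene = ln(0.0566/0.0370)/(2πk) = 0.4251/(2π·0.0273) = 2.478 m·K/W
  R'_phenolic foam = ln(0.100/0.0566)/(2πk) = 0.5692/(2π·0.0188) = 4.818 m·K/W
ΣR = 0.001382 + 2.478 + 4.818 = 7.297 m·K/W
Q' = ΔT/ΣR = (-174 °C − 19.2 °C)/7.297 = -26.5 W/m
(Negative Q' ⇒ heat flows inward; heat gain = 26.5 W/m.)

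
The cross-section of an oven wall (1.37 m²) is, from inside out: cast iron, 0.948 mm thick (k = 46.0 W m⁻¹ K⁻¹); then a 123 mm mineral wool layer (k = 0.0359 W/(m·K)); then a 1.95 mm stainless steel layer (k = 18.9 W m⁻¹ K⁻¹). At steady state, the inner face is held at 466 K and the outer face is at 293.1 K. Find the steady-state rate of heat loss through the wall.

Series thermal resistances, inner to outer:
  R_cast iron = L/(kA) = 9.48×10^-4/(46.0·1.37) = 1.504×10^-5 K/W
  R_mineral wool = L/(kA) = 0.123/(0.0359·1.37) = 2.501 K/W
  R_stainless steel = L/(kA) = 0.00195/(18.9·1.37) = 7.531×10^-5 K/W
ΣR = 1.504×10^-5 + 2.501 + 7.531×10^-5 = 2.501 K/W
Q = ΔT/ΣR = (466 K − 293.1 K)/2.501 = 69.1 W

Q = 69.1 W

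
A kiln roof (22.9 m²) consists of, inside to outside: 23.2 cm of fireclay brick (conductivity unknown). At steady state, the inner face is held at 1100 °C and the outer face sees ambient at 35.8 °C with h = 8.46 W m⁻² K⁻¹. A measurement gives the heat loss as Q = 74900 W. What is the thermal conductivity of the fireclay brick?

k = 1.12 W/m·K

ΣR = ΔT/Q = |1100 − 35.8|/74900 = 0.01421 K/W
Known resistances:
  R_conv,out = 1/(hA) = 1/(8.46·22.9) = 0.005162 K/W
R_fireclay brick = ΣR − ΣR_known = 0.01421 − 0.005162 = 0.009048 K/W
L/(kA) = 0.009048 ⇒ k = 0.232/(0.009048·22.9) = 1.12 W/m·K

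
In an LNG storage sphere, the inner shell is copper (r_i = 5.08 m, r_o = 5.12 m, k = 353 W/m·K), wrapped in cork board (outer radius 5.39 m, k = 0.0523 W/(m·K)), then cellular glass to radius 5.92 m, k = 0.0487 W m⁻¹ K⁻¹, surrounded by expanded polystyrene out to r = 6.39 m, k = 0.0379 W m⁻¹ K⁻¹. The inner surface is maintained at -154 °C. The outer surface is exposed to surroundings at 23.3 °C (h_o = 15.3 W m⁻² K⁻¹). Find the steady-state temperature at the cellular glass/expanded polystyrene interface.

T = -44.8 °C

Resistance network (inner→outer):
  R_copper = (1/5.08 − 1/5.12)/(4πk) = 0.001538/(4π·353) = 3.467×10^-7 K/W
  R_cork board = (1/5.12 − 1/5.39)/(4πk) = 0.009784/(4π·0.0523) = 0.01489 K/W
  R_cellular glass = (1/5.39 − 1/5.92)/(4πk) = 0.01661/(4π·0.0487) = 0.02714 K/W
  R_expanded polystyrene = (1/5.92 − 1/6.39)/(4πk) = 0.01242/(4π·0.0379) = 0.02609 K/W
  R_conv,out = 1/(4πr²h) = 1/(4π·6.39²·15.3) = 1.274×10^-4 K/W
ΣR = 3.467×10^-7 + 0.01489 + 0.02714 + 0.02609 + 1.274×10^-4 = 0.06825 K/W
Q = ΔT/ΣR = (-154 °C − 23.3 °C)/0.06825 = -2598 W
From the inner boundary to the cellular glass/expanded polystyrene interface, ΣR_partial = 0.04203 K/W.
T_interface = T_in − Q·ΣR_partial = -154 °C − (-2598)(0.04203) = -44.8 °C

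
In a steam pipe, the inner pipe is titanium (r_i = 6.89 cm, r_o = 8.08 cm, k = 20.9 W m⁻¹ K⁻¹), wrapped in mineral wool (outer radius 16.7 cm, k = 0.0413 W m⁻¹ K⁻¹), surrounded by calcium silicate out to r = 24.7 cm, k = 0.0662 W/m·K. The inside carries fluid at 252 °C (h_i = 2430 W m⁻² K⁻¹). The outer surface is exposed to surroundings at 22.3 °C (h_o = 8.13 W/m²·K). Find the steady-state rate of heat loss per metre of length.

Q' = 60.1 W/m

Treat each layer as a resistance in series:
  R'_conv,in = 1/(2πr h) = 1/(2π·0.0689·2430) = 9.506×10^-4 m·K/W
  R'_titanium = ln(0.0808/0.0689)/(2πk) = 0.1593/(2π·20.9) = 0.001213 m·K/W
  R'_mineral wool = ln(0.167/0.0808)/(2πk) = 0.7260/(2π·0.0413) = 2.798 m·K/W
  R'_calcium silicate = ln(0.247/0.167)/(2πk) = 0.3914/(2π·0.0662) = 0.9410 m·K/W
  R'_conv,out = 1/(2πr h) = 1/(2π·0.247·8.13) = 0.07926 m·K/W
ΣR = 9.506×10^-4 + 0.001213 + 2.798 + 0.9410 + 0.07926 = 3.820 m·K/W
Q' = ΔT/ΣR = (252 °C − 22.3 °C)/3.820 = 60.1 W/m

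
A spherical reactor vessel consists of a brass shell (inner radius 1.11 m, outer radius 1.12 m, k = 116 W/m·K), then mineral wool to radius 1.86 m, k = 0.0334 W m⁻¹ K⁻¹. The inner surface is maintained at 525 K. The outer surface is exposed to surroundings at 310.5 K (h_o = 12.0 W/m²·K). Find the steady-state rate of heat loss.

Q = 253 W

Treat each layer as a resistance in series:
  R_brass = (1/1.11 − 1/1.12)/(4πk) = 0.008044/(4π·116) = 5.518×10^-6 K/W
  R_mineral wool = (1/1.12 − 1/1.86)/(4πk) = 0.3552/(4π·0.0334) = 0.8463 K/W
  R_conv,out = 1/(4πr²h) = 1/(4π·1.86²·12.0) = 0.001917 K/W
ΣR = 5.518×10^-6 + 0.8463 + 0.001917 = 0.8482 K/W
Q = ΔT/ΣR = (525 K − 310.5 K)/0.8482 = 253 W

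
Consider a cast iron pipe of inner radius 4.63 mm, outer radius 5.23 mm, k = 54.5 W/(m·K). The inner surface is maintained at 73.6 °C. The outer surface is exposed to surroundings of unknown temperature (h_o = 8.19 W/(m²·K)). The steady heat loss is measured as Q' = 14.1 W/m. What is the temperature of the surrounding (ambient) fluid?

Series resistances:
  R'_cast iron = ln(0.00523/0.00463)/(2πk) = 0.1219/(2π·54.5) = 3.558×10^-4 m·K/W
  R'_conv,out = 1/(2πr h) = 1/(2π·0.00523·8.19) = 3.716 m·K/W
ΣR = 3.716 m·K/W
ΔT = Q'·ΣR = 14.1 × 3.716 = 52.40 K
Heat flows outward, so T_out = T_in − ΔT = 73.6 − 52.40 = 21.2 °C

T_out = 21.2 °C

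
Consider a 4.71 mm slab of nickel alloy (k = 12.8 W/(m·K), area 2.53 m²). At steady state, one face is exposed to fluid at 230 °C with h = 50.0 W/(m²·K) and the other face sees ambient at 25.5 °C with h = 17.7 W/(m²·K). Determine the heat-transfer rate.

Treat each layer as a resistance in series:
  R_conv,in = 1/(hA) = 1/(50.0·2.53) = 0.007905 K/W
  R_nickel alloy = L/(kA) = 0.00471/(12.8·2.53) = 1.454×10^-4 K/W
  R_conv,out = 1/(hA) = 1/(17.7·2.53) = 0.02233 K/W
ΣR = 0.007905 + 1.454×10^-4 + 0.02233 = 0.03038 K/W
Q = ΔT/ΣR = (230 °C − 25.5 °C)/0.03038 = 6730 W

Q = 6730 W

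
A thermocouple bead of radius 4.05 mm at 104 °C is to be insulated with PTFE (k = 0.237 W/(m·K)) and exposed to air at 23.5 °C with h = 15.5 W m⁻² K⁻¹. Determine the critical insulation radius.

r_cr = 3.06 cm

For a sphere, r_cr = 2k_ins/h = 2·0.237/15.5 = 0.0306 m = 3.06 cm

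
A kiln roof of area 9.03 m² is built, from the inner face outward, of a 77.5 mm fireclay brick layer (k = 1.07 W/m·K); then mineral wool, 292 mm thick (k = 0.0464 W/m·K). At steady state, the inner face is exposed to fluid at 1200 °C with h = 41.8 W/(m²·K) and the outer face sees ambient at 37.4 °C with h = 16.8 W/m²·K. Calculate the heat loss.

Q = 1630 W

Treat each layer as a resistance in series:
  R_conv,in = 1/(hA) = 1/(41.8·9.03) = 0.002649 K/W
  R_fireclay brick = L/(kA) = 0.0775/(1.07·9.03) = 0.008021 K/W
  R_mineral wool = L/(kA) = 0.292/(0.0464·9.03) = 0.6969 K/W
  R_conv,out = 1/(hA) = 1/(16.8·9.03) = 0.006592 K/W
ΣR = 0.002649 + 0.008021 + 0.6969 + 0.006592 = 0.7142 K/W
Q = ΔT/ΣR = (1200 °C − 37.4 °C)/0.7142 = 1630 W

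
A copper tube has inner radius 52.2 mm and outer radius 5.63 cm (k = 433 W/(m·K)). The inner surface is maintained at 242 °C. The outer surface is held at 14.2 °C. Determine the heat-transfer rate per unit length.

Q' = 8200 kW/m

Q' = 2πk·ΔT/ln(r₂/r₁) = 2π × 433 × 227.8 / ln(0.0563/0.0522) = 8.20×10^6 W/m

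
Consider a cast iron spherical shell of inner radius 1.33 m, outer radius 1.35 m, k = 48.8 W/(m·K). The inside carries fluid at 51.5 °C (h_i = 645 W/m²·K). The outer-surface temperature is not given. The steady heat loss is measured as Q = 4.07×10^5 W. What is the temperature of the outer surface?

T_out = 15.7 °C

Series resistances:
  R_conv,in = 1/(4πr²h) = 1/(4π·1.33²·645) = 6.975×10^-5 K/W
  R_cast iron = (1/1.33 − 1/1.35)/(4πk) = 0.01114/(4π·48.8) = 1.816×10^-5 K/W
ΣR = 8.791×10^-5 K/W
ΔT = Q·ΣR = 4.07×10^5 × 8.791×10^-5 = 35.78 K
Heat flows outward, so T_out = T_in − ΔT = 51.5 − 35.78 = 15.7 °C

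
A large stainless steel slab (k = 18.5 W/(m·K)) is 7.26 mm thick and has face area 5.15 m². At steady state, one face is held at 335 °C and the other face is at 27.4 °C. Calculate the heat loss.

Q = kA·ΔT/L = 18.5 × 5.15 × |335 °C − 27.4 °C| / 0.00726 = 4.04×10^6 W

Q = 4040 kW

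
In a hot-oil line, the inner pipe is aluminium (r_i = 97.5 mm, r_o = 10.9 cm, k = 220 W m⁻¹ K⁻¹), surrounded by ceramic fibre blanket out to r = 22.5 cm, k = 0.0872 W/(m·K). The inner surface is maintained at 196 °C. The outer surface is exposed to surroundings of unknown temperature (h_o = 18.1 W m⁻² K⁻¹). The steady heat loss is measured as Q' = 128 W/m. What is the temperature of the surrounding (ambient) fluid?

T_out = 21.7 °C

Sum the resistances:
  R'_aluminium = ln(0.109/0.0975)/(2πk) = 0.1115/(2π·220) = 8.066×10^-5 m·K/W
  R'_ceramic fibre blanket = ln(0.225/0.109)/(2πk) = 0.7248/(2π·0.0872) = 1.323 m·K/W
  R'_conv,out = 1/(2πr h) = 1/(2π·0.225·18.1) = 0.03908 m·K/W
ΣR = 1.362 m·K/W
ΔT = Q'·ΣR = 128 × 1.362 = 174.3 K
Heat flows outward, so T_out = T_in − ΔT = 196 − 174.3 = 21.7 °C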